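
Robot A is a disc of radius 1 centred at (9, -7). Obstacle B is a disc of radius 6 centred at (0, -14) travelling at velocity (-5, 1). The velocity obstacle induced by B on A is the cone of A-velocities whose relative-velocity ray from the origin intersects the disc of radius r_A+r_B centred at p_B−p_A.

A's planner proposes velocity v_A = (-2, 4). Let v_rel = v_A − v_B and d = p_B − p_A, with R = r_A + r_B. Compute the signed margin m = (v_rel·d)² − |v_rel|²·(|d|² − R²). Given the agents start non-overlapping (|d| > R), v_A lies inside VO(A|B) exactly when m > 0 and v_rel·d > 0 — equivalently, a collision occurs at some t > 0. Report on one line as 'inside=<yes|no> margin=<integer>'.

d = (-9, -7),  |d|² = 130;  R = 1+6 = 7,  c = 130−7² = 81
v_rel = (3, 3),  |v_rel|² = 18;  v_rel·d = (3)·(-9) + (3)·(-7) = -48
18·t² + 96·t + 81 = 0  ⇒  m = (-48)² − 18·81 = 846
m = 846 > 0,  v_rel·d = -48 < 0  ⇒  outside

inside=no margin=846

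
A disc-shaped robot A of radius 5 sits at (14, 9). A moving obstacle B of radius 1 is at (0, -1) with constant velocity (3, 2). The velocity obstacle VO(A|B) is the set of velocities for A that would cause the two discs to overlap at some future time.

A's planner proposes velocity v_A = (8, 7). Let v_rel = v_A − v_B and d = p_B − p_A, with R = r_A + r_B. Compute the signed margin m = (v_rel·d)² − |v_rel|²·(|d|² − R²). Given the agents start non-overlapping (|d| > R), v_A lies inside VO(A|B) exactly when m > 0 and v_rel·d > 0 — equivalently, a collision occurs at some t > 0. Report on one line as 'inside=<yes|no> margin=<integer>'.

d = (-14, -10),  |d|² = 296;  R = 5+1 = 6,  c = 296−6² = 260
v_rel = (5, 5),  |v_rel|² = 50;  v_rel·d = (5)·(-14) + (5)·(-10) = -120
50·t² + 240·t + 260 = 0  ⇒  m = (-120)² − 50·260 = 1400
m = 1400 > 0,  v_rel·d = -120 < 0  ⇒  outside

inside=no margin=1400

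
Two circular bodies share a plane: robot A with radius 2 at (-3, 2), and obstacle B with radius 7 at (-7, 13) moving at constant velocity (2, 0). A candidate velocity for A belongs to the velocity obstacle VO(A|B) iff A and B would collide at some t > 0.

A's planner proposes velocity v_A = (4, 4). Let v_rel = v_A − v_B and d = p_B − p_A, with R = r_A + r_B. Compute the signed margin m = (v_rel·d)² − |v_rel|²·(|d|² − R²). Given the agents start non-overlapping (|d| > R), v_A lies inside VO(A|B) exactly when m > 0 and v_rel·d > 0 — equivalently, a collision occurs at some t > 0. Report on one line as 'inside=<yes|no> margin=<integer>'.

d = (-4, 11),  |d|² = 137;  R = 2+7 = 9,  c = 137−9² = 56
v_rel = (2, 4),  |v_rel|² = 20;  v_rel·d = (2)·(-4) + (4)·(11) = 36
20·t² − 72·t + 56 = 0  ⇒  m = 36² − 20·56 = 176
m = 176 > 0,  v_rel·d = 36 > 0  ⇒  inside

inside=yes margin=176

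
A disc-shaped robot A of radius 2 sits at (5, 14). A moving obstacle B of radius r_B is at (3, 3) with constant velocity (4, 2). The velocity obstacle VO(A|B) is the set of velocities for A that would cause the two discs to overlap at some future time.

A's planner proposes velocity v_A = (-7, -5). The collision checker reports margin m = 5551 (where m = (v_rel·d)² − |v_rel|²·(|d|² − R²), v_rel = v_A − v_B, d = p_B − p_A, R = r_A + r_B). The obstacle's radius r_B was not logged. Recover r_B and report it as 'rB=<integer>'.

m = 5551
d = (-2, -11);  v_rel = (-11, -7),  |v_rel|² = 170
v_rel×d = (-11)·(-11) − (-7)·(-2) = 107
since m = R²·170 − 107²:  R² = (11449 + 5551) / 170 = 100
R = √100 = 10  ⇒  r_B = 10 − 2 = 8

rB=8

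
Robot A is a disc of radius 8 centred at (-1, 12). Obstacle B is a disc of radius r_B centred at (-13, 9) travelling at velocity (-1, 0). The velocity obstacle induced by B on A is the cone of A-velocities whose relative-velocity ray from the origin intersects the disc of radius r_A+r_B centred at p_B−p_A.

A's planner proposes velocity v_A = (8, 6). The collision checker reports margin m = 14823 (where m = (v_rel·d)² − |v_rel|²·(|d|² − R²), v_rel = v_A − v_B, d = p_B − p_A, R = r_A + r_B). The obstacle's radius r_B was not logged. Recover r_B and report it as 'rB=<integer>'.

m = 14823
d = (-12, -3);  v_rel = (9, 6),  |v_rel|² = 117
v_rel×d = (9)·(-3) − (6)·(-12) = 45
since m = R²·117 − 45²:  R² = (2025 + 14823) / 117 = 144
R = √144 = 12  ⇒  r_B = 12 − 8 = 4

rB=4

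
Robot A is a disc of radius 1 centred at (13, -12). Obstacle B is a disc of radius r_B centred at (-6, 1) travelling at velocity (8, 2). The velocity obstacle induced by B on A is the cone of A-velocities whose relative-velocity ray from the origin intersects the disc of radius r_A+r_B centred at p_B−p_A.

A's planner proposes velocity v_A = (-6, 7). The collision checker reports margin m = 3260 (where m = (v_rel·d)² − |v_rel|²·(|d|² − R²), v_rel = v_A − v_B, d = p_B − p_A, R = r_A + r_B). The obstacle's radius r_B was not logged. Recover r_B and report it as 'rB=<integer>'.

m = 3260
d = (-19, 13);  v_rel = (-14, 5),  |v_rel|² = 221
v_rel×d = (-14)·(13) − (5)·(-19) = -87
since m = R²·221 − (-87)²:  R² = (7569 + 3260) / 221 = 49
R = √49 = 7  ⇒  r_B = 7 − 1 = 6

rB=6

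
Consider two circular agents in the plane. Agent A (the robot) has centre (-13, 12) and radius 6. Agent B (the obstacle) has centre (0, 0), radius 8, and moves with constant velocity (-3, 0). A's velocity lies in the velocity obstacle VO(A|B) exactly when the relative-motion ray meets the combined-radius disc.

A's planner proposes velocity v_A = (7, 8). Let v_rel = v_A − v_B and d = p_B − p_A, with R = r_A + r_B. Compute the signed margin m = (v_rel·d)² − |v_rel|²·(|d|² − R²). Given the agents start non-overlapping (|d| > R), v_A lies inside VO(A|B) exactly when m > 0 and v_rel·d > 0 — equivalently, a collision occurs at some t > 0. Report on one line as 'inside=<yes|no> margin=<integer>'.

d = (13, -12),  |d|² = 313;  R = 6+8 = 14,  c = 313−14² = 117
v_rel = (10, 8),  |v_rel|² = 164;  v_rel·d = (10)·(13) + (8)·(-12) = 34
164·t² − 68·t + 117 = 0  ⇒  m = 34² − 164·117 = -18032
m = -18032 < 0,  v_rel·d = 34 > 0  ⇒  outside

inside=no margin=-18032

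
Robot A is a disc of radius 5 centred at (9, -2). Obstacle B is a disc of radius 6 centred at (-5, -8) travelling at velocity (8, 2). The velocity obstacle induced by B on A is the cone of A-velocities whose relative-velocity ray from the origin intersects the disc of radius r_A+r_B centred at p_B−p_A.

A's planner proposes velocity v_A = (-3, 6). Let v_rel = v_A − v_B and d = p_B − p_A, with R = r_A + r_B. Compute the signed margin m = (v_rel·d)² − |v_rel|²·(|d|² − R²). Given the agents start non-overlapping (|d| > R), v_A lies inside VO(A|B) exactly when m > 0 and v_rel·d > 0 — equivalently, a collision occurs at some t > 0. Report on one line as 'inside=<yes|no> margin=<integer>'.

d = (-14, -6),  |d|² = 232;  R = 5+6 = 11,  c = 232−11² = 111
v_rel = (-11, 4),  |v_rel|² = 137;  v_rel·d = (-11)·(-14) + (4)·(-6) = 130
137·t² − 260·t + 111 = 0  ⇒  m = 130² − 137·111 = 1693
m = 1693 > 0,  v_rel·d = 130 > 0  ⇒  inside

inside=yes margin=1693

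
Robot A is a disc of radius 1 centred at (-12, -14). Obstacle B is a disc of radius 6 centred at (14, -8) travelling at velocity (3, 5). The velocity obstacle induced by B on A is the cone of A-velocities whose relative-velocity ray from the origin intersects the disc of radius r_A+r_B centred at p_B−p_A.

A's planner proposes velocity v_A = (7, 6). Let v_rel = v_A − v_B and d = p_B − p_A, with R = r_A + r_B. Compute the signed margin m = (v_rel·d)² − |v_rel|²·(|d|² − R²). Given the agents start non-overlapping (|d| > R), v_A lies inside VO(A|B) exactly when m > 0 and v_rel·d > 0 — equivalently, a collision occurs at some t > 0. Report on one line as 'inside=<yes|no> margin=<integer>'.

d = (26, 6),  |d|² = 712;  R = 1+6 = 7,  c = 712−7² = 663
v_rel = (4, 1),  |v_rel|² = 17;  v_rel·d = (4)·(26) + (1)·(6) = 110
17·t² − 220·t + 663 = 0  ⇒  m = 110² − 17·663 = 829
m = 829 > 0,  v_rel·d = 110 > 0  ⇒  inside

inside=yes margin=829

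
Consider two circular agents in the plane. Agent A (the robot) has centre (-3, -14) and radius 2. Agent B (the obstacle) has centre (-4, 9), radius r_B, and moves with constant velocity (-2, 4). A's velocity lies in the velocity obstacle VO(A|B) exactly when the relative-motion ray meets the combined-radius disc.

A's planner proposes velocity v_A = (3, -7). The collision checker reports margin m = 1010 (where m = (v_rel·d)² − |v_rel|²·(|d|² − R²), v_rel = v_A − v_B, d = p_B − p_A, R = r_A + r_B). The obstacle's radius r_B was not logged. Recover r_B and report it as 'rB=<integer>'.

m = 1010
d = (-1, 23);  v_rel = (5, -11),  |v_rel|² = 146
v_rel×d = (5)·(23) − (-11)·(-1) = 104
since m = R²·146 − 104²:  R² = (10816 + 1010) / 146 = 81
R = √81 = 9  ⇒  r_B = 9 − 2 = 7

rB=7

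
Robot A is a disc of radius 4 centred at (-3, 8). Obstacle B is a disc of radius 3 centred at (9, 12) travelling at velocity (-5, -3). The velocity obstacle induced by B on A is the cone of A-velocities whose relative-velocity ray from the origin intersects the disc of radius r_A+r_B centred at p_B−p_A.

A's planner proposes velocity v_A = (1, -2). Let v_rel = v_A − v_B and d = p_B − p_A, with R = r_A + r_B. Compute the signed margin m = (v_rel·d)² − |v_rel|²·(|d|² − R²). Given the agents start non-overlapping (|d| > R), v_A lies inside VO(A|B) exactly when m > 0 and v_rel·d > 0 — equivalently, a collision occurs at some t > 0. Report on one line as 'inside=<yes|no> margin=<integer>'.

d = (12, 4),  |d|² = 160;  R = 4+3 = 7,  c = 160−7² = 111
v_rel = (6, 1),  |v_rel|² = 37;  v_rel·d = (6)·(12) + (1)·(4) = 76
37·t² − 152·t + 111 = 0  ⇒  m = 76² − 37·111 = 1669
m = 1669 > 0,  v_rel·d = 76 > 0  ⇒  inside

inside=yes margin=1669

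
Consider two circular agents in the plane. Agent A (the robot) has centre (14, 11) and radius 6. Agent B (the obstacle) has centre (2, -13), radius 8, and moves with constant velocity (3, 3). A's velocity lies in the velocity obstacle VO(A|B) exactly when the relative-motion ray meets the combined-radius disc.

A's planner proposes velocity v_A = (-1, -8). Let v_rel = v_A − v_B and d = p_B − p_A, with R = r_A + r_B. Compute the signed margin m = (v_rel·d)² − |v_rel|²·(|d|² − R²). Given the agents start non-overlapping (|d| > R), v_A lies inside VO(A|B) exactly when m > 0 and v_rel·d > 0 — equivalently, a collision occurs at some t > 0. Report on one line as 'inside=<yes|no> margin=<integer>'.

d = (-12, -24),  |d|² = 720;  R = 6+8 = 14,  c = 720−14² = 524
v_rel = (-4, -11),  |v_rel|² = 137;  v_rel·d = (-4)·(-12) + (-11)·(-24) = 312
137·t² − 624·t + 524 = 0  ⇒  m = 312² − 137·524 = 25556
m = 25556 > 0,  v_rel·d = 312 > 0  ⇒  inside

inside=yes margin=25556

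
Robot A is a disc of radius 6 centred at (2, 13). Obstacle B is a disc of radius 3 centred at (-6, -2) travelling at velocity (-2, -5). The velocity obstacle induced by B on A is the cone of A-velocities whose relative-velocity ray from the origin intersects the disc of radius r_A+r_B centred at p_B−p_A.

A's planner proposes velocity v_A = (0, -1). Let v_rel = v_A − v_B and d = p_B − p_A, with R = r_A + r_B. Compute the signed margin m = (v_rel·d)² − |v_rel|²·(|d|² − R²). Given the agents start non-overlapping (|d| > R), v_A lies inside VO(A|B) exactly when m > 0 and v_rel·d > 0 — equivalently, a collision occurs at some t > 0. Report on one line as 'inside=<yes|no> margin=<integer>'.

d = (-8, -15),  |d|² = 289;  R = 6+3 = 9,  c = 289−9² = 208
v_rel = (2, 4),  |v_rel|² = 20;  v_rel·d = (2)·(-8) + (4)·(-15) = -76
20·t² + 152·t + 208 = 0  ⇒  m = (-76)² − 20·208 = 1616
m = 1616 > 0,  v_rel·d = -76 < 0  ⇒  outside

inside=no margin=1616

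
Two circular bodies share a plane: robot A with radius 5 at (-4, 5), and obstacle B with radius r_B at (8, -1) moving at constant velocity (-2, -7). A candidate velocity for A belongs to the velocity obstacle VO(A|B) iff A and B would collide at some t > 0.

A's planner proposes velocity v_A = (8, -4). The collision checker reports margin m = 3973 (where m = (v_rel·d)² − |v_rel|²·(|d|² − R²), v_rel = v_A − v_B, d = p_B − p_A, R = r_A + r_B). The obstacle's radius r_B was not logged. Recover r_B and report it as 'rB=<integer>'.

m = 3973
d = (12, -6);  v_rel = (10, 3),  |v_rel|² = 109
v_rel×d = (10)·(-6) − (3)·(12) = -96
since m = R²·109 − (-96)²:  R² = (9216 + 3973) / 109 = 121
R = √121 = 11  ⇒  r_B = 11 − 5 = 6

rB=6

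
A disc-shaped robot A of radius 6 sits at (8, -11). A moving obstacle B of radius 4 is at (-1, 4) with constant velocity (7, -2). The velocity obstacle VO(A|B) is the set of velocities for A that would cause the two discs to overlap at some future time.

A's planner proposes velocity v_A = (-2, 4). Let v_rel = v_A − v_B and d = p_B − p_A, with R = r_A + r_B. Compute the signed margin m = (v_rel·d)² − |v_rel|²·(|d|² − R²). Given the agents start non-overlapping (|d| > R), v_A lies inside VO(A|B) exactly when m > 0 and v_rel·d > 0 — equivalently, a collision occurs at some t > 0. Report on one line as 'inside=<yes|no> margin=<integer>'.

d = (-9, 15),  |d|² = 306;  R = 6+4 = 10,  c = 306−10² = 206
v_rel = (-9, 6),  |v_rel|² = 117;  v_rel·d = (-9)·(-9) + (6)·(15) = 171
117·t² − 342·t + 206 = 0  ⇒  m = 171² − 117·206 = 5139
m = 5139 > 0,  v_rel·d = 171 > 0  ⇒  inside

inside=yes margin=5139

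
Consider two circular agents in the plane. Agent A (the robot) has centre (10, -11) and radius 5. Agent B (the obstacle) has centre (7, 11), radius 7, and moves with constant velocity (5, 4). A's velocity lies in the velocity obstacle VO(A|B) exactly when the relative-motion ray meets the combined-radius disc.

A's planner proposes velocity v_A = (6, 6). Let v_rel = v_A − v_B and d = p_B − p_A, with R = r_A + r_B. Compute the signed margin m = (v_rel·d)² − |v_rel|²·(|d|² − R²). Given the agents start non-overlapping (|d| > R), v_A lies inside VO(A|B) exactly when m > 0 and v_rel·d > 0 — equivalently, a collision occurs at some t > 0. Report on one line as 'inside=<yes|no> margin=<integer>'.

d = (-3, 22),  |d|² = 493;  R = 5+7 = 12,  c = 493−12² = 349
v_rel = (1, 2),  |v_rel|² = 5;  v_rel·d = (1)·(-3) + (2)·(22) = 41
5·t² − 82·t + 349 = 0  ⇒  m = 41² − 5·349 = -64
m = -64 < 0,  v_rel·d = 41 > 0  ⇒  outside

inside=no margin=-64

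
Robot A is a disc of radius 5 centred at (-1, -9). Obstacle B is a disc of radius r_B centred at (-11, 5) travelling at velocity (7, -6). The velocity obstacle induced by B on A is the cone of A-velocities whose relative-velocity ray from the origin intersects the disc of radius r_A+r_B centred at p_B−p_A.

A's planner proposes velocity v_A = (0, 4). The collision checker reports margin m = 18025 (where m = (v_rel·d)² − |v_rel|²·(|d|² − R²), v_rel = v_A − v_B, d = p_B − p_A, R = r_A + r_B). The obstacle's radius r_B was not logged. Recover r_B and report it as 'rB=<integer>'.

m = 18025
d = (-10, 14);  v_rel = (-7, 10),  |v_rel|² = 149
v_rel×d = (-7)·(14) − (10)·(-10) = 2
since m = R²·149 − 2²:  R² = (4 + 18025) / 149 = 121
R = √121 = 11  ⇒  r_B = 11 − 5 = 6

rB=6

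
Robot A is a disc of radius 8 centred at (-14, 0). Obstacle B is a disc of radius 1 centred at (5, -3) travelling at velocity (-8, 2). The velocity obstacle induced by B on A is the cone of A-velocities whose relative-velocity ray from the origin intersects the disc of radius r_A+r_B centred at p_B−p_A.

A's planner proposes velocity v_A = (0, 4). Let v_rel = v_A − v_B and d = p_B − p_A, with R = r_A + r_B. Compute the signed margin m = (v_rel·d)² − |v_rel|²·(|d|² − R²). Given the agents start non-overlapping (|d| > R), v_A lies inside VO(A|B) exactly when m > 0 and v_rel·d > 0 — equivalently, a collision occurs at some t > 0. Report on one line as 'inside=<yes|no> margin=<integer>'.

d = (19, -3),  |d|² = 370;  R = 8+1 = 9,  c = 370−9² = 289
v_rel = (8, 2),  |v_rel|² = 68;  v_rel·d = (8)·(19) + (2)·(-3) = 146
68·t² − 292·t + 289 = 0  ⇒  m = 146² − 68·289 = 1664
m = 1664 > 0,  v_rel·d = 146 > 0  ⇒  inside

inside=yes margin=1664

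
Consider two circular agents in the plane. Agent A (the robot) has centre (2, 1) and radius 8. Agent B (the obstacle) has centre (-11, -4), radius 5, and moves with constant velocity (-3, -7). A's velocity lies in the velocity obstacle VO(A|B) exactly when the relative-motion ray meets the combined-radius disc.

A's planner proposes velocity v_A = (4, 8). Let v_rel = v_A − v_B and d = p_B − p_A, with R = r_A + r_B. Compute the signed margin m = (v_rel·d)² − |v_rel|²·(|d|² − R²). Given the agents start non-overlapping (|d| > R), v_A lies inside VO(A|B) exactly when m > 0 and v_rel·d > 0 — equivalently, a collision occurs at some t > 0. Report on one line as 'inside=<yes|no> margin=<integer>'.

d = (-13, -5),  |d|² = 194;  R = 8+5 = 13,  c = 194−13² = 25
v_rel = (7, 15),  |v_rel|² = 274;  v_rel·d = (7)·(-13) + (15)·(-5) = -166
274·t² + 332·t + 25 = 0  ⇒  m = (-166)² − 274·25 = 20706
m = 20706 > 0,  v_rel·d = -166 < 0  ⇒  outside

inside=no margin=20706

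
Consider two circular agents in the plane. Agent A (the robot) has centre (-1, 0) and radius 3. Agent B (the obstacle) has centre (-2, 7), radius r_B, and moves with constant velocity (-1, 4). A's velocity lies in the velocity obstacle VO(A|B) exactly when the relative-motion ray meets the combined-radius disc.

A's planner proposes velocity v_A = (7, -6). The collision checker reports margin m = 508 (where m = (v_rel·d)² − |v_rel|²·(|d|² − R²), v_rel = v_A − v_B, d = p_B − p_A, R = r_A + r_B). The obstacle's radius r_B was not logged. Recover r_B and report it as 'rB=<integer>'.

m = 508
d = (-1, 7);  v_rel = (8, -10),  |v_rel|² = 164
v_rel×d = (8)·(7) − (-10)·(-1) = 46
since m = R²·164 − 46²:  R² = (2116 + 508) / 164 = 16
R = √16 = 4  ⇒  r_B = 4 − 3 = 1

rB=1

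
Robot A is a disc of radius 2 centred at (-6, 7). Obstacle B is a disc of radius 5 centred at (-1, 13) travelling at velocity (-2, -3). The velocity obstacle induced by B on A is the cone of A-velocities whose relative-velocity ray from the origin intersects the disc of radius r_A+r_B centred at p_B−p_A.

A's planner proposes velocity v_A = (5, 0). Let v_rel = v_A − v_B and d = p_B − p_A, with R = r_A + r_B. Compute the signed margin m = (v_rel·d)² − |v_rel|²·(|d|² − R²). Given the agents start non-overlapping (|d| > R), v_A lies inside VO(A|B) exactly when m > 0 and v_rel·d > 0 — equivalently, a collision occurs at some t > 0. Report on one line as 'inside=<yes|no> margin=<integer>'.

d = (5, 6),  |d|² = 61;  R = 2+5 = 7,  c = 61−7² = 12
v_rel = (7, 3),  |v_rel|² = 58;  v_rel·d = (7)·(5) + (3)·(6) = 53
58·t² − 106·t + 12 = 0  ⇒  m = 53² − 58·12 = 2113
m = 2113 > 0,  v_rel·d = 53 > 0  ⇒  inside

inside=yes margin=2113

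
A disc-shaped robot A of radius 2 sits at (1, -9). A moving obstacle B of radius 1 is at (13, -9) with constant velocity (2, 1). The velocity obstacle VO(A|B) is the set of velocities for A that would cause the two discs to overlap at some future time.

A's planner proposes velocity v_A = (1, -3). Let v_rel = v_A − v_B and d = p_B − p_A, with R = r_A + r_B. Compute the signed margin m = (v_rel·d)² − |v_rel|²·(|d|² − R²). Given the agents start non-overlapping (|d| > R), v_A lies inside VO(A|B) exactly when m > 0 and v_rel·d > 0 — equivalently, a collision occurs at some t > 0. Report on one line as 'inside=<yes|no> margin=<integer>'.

d = (12, 0),  |d|² = 144;  R = 2+1 = 3,  c = 144−3² = 135
v_rel = (-1, -4),  |v_rel|² = 17;  v_rel·d = (-1)·(12) + (-4)·(0) = -12
17·t² + 24·t + 135 = 0  ⇒  m = (-12)² − 17·135 = -2151
m = -2151 < 0,  v_rel·d = -12 < 0  ⇒  outside

inside=no margin=-2151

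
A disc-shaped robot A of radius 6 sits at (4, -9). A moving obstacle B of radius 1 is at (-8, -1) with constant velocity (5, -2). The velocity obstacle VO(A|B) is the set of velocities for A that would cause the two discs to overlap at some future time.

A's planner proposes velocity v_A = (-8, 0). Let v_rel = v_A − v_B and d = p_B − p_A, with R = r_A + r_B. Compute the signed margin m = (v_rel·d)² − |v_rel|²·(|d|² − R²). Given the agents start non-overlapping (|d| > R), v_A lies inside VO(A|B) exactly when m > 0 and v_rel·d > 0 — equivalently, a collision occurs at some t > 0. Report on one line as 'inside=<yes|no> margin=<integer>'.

d = (-12, 8),  |d|² = 208;  R = 6+1 = 7,  c = 208−7² = 159
v_rel = (-13, 2),  |v_rel|² = 173;  v_rel·d = (-13)·(-12) + (2)·(8) = 172
173·t² − 344·t + 159 = 0  ⇒  m = 172² − 173·159 = 2077
m = 2077 > 0,  v_rel·d = 172 > 0  ⇒  inside

inside=yes margin=2077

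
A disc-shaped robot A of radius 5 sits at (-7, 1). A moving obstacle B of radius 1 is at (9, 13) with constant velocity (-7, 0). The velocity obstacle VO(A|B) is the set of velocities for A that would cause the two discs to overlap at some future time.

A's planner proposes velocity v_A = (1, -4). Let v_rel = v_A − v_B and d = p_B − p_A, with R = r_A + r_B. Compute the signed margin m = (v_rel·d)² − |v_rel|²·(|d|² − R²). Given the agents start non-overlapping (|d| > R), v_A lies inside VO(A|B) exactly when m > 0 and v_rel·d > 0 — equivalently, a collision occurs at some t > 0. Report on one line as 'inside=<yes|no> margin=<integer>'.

d = (16, 12),  |d|² = 400;  R = 5+1 = 6,  c = 400−6² = 364
v_rel = (8, -4),  |v_rel|² = 80;  v_rel·d = (8)·(16) + (-4)·(12) = 80
80·t² − 160·t + 364 = 0  ⇒  m = 80² − 80·364 = -22720
m = -22720 < 0,  v_rel·d = 80 > 0  ⇒  outside

inside=no margin=-22720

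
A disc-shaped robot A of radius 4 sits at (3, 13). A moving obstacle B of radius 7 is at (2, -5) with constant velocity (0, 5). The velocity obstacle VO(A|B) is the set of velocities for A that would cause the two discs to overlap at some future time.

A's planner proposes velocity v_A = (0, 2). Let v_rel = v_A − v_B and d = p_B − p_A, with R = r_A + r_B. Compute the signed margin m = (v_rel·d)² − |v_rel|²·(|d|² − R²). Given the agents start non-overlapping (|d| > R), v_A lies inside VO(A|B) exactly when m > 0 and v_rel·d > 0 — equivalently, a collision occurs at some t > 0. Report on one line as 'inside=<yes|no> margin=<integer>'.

d = (-1, -18),  |d|² = 325;  R = 4+7 = 11,  c = 325−11² = 204
v_rel = (0, -3),  |v_rel|² = 9;  v_rel·d = (0)·(-1) + (-3)·(-18) = 54
9·t² − 108·t + 204 = 0  ⇒  m = 54² − 9·204 = 1080
m = 1080 > 0,  v_rel·d = 54 > 0  ⇒  inside

inside=yes margin=1080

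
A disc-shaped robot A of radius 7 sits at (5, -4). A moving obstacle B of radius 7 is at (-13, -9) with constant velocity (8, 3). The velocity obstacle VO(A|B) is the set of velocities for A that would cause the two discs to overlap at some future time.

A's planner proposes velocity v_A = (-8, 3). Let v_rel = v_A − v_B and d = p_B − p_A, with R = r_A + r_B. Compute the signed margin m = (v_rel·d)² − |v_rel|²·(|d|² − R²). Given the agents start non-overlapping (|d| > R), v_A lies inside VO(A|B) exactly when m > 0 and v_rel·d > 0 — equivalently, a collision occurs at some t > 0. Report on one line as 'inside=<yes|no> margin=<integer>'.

d = (-18, -5),  |d|² = 349;  R = 7+7 = 14,  c = 349−14² = 153
v_rel = (-16, 0),  |v_rel|² = 256;  v_rel·d = (-16)·(-18) + (0)·(-5) = 288
256·t² − 576·t + 153 = 0  ⇒  m = 288² − 256·153 = 43776
m = 43776 > 0,  v_rel·d = 288 > 0  ⇒  inside

inside=yes margin=43776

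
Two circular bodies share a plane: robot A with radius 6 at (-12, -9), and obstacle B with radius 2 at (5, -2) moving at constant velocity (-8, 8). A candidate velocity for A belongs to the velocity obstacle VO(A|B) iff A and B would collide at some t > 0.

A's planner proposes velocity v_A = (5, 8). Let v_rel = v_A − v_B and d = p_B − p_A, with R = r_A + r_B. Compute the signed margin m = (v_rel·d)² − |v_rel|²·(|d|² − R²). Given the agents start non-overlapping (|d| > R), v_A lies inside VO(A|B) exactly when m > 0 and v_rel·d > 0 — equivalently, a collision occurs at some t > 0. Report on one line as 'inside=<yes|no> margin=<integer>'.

d = (17, 7),  |d|² = 338;  R = 6+2 = 8,  c = 338−8² = 274
v_rel = (13, 0),  |v_rel|² = 169;  v_rel·d = (13)·(17) + (0)·(7) = 221
169·t² − 442·t + 274 = 0  ⇒  m = 221² − 169·274 = 2535
m = 2535 > 0,  v_rel·d = 221 > 0  ⇒  inside

inside=yes margin=2535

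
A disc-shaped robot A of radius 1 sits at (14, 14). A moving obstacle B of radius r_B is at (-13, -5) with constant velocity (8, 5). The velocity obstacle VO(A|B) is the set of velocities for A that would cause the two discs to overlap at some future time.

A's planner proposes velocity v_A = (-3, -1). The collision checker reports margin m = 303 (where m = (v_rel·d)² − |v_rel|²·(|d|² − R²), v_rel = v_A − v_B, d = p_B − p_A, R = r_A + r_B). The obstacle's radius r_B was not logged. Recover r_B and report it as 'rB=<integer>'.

m = 303
d = (-27, -19);  v_rel = (-11, -6),  |v_rel|² = 157
v_rel×d = (-11)·(-19) − (-6)·(-27) = 47
since m = R²·157 − 47²:  R² = (2209 + 303) / 157 = 16
R = √16 = 4  ⇒  r_B = 4 − 1 = 3

rB=3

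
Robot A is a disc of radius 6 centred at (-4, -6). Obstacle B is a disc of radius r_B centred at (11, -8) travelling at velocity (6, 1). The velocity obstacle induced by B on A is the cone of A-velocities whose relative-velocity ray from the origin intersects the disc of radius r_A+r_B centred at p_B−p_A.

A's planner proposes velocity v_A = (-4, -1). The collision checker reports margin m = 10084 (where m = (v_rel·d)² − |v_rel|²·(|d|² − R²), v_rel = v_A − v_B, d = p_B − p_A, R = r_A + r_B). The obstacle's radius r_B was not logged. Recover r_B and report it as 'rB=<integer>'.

m = 10084
d = (15, -2);  v_rel = (-10, -2),  |v_rel|² = 104
v_rel×d = (-10)·(-2) − (-2)·(15) = 50
since m = R²·104 − 50²:  R² = (2500 + 10084) / 104 = 121
R = √121 = 11  ⇒  r_B = 11 − 6 = 5

rB=5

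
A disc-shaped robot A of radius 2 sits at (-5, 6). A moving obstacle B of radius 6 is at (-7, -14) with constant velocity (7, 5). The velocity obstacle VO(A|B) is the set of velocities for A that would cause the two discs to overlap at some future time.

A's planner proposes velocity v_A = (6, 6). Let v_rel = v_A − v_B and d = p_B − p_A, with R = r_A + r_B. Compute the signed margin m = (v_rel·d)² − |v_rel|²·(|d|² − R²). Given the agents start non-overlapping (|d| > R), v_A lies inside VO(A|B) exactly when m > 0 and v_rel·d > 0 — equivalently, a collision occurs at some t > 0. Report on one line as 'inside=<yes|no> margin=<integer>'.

d = (-2, -20),  |d|² = 404;  R = 2+6 = 8,  c = 404−8² = 340
v_rel = (-1, 1),  |v_rel|² = 2;  v_rel·d = (-1)·(-2) + (1)·(-20) = -18
2·t² + 36·t + 340 = 0  ⇒  m = (-18)² − 2·340 = -356
m = -356 < 0,  v_rel·d = -18 < 0  ⇒  outside

inside=no margin=-356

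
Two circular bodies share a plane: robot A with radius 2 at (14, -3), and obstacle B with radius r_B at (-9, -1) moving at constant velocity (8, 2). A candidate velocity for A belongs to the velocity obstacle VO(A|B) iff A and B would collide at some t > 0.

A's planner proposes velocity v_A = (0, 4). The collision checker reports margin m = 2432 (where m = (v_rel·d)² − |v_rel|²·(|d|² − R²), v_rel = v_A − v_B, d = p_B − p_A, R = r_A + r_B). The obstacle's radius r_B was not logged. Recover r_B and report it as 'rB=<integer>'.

m = 2432
d = (-23, 2);  v_rel = (-8, 2),  |v_rel|² = 68
v_rel×d = (-8)·(2) − (2)·(-23) = 30
since m = R²·68 − 30²:  R² = (900 + 2432) / 68 = 49
R = √49 = 7  ⇒  r_B = 7 − 2 = 5

rB=5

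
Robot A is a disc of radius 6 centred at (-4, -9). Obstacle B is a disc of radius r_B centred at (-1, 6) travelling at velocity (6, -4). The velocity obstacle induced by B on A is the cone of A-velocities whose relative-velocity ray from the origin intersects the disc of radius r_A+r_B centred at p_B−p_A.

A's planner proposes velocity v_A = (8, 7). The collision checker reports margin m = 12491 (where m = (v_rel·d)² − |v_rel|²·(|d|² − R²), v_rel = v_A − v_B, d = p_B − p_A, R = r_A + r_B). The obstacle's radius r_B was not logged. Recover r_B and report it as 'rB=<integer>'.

m = 12491
d = (3, 15);  v_rel = (2, 11),  |v_rel|² = 125
v_rel×d = (2)·(15) − (11)·(3) = -3
since m = R²·125 − (-3)²:  R² = (9 + 12491) / 125 = 100
R = √100 = 10  ⇒  r_B = 10 − 6 = 4

rB=4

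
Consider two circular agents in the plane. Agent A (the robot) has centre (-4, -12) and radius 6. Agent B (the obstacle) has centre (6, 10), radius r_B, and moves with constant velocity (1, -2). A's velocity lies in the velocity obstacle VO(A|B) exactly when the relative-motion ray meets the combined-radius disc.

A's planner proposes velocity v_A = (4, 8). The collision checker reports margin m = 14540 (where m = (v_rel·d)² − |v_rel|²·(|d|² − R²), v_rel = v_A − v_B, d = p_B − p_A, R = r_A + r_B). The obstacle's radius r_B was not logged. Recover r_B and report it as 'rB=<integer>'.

m = 14540
d = (10, 22);  v_rel = (3, 10),  |v_rel|² = 109
v_rel×d = (3)·(22) − (10)·(10) = -34
since m = R²·109 − (-34)²:  R² = (1156 + 14540) / 109 = 144
R = √144 = 12  ⇒  r_B = 12 − 6 = 6

rB=6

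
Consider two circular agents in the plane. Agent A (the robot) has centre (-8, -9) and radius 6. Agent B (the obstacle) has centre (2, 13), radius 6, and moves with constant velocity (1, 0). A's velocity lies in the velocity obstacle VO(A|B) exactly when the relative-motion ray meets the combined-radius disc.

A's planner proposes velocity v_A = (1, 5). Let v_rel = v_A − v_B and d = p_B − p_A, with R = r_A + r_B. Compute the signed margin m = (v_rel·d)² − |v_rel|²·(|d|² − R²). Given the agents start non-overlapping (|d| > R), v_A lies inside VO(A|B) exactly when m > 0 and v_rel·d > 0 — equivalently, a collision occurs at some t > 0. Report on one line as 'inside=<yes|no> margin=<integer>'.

d = (10, 22),  |d|² = 584;  R = 6+6 = 12,  c = 584−12² = 440
v_rel = (0, 5),  |v_rel|² = 25;  v_rel·d = (0)·(10) + (5)·(22) = 110
25·t² − 220·t + 440 = 0  ⇒  m = 110² − 25·440 = 1100
m = 1100 > 0,  v_rel·d = 110 > 0  ⇒  inside

inside=yes margin=1100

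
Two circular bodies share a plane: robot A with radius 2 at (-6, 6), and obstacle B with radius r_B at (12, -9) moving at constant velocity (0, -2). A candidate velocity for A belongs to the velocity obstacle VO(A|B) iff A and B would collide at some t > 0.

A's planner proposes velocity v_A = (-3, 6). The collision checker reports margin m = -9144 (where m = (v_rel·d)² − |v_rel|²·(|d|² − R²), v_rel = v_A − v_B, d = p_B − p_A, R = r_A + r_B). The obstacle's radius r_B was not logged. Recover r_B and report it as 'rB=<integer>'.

m = -9144
d = (18, -15);  v_rel = (-3, 8),  |v_rel|² = 73
v_rel×d = (-3)·(-15) − (8)·(18) = -99
since m = R²·73 − (-99)²:  R² = (9801 + -9144) / 73 = 9
R = √9 = 3  ⇒  r_B = 3 − 2 = 1

rB=1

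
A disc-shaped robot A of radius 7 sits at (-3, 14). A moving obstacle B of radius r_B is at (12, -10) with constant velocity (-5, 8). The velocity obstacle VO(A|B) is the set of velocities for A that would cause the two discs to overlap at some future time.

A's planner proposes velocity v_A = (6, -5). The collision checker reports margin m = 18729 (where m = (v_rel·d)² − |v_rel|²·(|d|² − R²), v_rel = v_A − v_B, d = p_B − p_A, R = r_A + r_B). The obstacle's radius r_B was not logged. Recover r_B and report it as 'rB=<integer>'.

m = 18729
d = (15, -24);  v_rel = (11, -13),  |v_rel|² = 290
v_rel×d = (11)·(-24) − (-13)·(15) = -69
since m = R²·290 − (-69)²:  R² = (4761 + 18729) / 290 = 81
R = √81 = 9  ⇒  r_B = 9 − 7 = 2

rB=2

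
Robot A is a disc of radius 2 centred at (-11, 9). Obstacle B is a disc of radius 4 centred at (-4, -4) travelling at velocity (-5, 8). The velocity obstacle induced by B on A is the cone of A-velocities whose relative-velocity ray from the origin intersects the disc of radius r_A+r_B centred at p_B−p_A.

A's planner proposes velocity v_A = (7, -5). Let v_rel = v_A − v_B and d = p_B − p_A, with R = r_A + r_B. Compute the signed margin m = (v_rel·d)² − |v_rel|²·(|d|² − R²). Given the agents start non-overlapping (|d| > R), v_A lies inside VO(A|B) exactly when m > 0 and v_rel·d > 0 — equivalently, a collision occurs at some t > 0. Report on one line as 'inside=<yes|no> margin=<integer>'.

d = (7, -13),  |d|² = 218;  R = 2+4 = 6,  c = 218−6² = 182
v_rel = (12, -13),  |v_rel|² = 313;  v_rel·d = (12)·(7) + (-13)·(-13) = 253
313·t² − 506·t + 182 = 0  ⇒  m = 253² − 313·182 = 7043
m = 7043 > 0,  v_rel·d = 253 > 0  ⇒  inside

inside=yes margin=7043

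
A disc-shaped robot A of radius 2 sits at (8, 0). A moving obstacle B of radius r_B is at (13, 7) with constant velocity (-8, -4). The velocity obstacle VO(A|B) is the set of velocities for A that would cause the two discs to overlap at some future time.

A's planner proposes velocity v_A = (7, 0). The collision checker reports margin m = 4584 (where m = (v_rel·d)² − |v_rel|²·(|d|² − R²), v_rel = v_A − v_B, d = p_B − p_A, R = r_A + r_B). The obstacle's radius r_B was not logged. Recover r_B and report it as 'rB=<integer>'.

m = 4584
d = (5, 7);  v_rel = (15, 4),  |v_rel|² = 241
v_rel×d = (15)·(7) − (4)·(5) = 85
since m = R²·241 − 85²:  R² = (7225 + 4584) / 241 = 49
R = √49 = 7  ⇒  r_B = 7 − 2 = 5

rB=5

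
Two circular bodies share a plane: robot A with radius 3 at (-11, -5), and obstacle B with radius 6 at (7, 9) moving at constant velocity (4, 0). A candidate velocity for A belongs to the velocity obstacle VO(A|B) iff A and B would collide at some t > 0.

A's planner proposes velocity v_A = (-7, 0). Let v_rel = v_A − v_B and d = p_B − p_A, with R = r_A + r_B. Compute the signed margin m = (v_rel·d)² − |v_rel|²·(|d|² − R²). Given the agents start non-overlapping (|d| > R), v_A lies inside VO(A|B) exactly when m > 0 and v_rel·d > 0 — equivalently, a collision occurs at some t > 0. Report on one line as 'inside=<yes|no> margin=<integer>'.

d = (18, 14),  |d|² = 520;  R = 3+6 = 9,  c = 520−9² = 439
v_rel = (-11, 0),  |v_rel|² = 121;  v_rel·d = (-11)·(18) + (0)·(14) = -198
121·t² + 396·t + 439 = 0  ⇒  m = (-198)² − 121·439 = -13915
m = -13915 < 0,  v_rel·d = -198 < 0  ⇒  outside

inside=no margin=-13915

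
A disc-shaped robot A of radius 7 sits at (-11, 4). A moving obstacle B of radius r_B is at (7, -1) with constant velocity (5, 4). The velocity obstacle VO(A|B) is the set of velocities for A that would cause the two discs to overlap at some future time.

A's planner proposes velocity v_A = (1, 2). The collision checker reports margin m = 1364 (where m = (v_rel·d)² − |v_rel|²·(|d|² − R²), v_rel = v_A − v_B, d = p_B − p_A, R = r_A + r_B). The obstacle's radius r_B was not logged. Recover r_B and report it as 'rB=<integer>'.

m = 1364
d = (18, -5);  v_rel = (-4, -2),  |v_rel|² = 20
v_rel×d = (-4)·(-5) − (-2)·(18) = 56
since m = R²·20 − 56²:  R² = (3136 + 1364) / 20 = 225
R = √225 = 15  ⇒  r_B = 15 − 7 = 8

rB=8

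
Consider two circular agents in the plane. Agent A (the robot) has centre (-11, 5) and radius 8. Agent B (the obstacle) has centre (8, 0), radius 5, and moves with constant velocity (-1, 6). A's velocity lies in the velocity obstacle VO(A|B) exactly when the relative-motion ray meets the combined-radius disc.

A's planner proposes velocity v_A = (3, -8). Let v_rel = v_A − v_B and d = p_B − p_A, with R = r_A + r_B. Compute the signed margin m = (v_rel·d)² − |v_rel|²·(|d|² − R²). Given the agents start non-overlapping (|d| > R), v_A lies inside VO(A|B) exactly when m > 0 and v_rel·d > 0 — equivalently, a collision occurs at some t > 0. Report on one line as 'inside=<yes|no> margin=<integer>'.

d = (19, -5),  |d|² = 386;  R = 8+5 = 13,  c = 386−13² = 217
v_rel = (4, -14),  |v_rel|² = 212;  v_rel·d = (4)·(19) + (-14)·(-5) = 146
212·t² − 292·t + 217 = 0  ⇒  m = 146² − 212·217 = -24688
m = -24688 < 0,  v_rel·d = 146 > 0  ⇒  outside

inside=no margin=-24688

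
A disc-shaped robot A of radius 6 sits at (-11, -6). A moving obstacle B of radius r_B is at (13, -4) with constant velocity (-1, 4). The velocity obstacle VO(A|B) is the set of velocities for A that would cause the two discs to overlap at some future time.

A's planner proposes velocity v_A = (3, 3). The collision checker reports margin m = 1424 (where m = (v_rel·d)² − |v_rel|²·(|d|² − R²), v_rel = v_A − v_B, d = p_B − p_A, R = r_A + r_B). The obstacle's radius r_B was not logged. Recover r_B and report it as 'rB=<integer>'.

m = 1424
d = (24, 2);  v_rel = (4, -1),  |v_rel|² = 17
v_rel×d = (4)·(2) − (-1)·(24) = 32
since m = R²·17 − 32²:  R² = (1024 + 1424) / 17 = 144
R = √144 = 12  ⇒  r_B = 12 − 6 = 6

rB=6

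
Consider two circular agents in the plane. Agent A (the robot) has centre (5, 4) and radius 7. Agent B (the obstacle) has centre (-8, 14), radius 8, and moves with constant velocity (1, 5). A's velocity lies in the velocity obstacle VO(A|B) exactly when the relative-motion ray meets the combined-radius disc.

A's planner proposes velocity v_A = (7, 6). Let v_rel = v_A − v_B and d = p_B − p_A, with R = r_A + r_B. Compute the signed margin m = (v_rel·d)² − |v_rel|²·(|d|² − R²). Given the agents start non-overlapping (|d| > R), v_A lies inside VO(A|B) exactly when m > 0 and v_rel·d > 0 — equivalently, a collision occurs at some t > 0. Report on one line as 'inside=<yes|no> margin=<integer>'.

d = (-13, 10),  |d|² = 269;  R = 7+8 = 15,  c = 269−15² = 44
v_rel = (6, 1),  |v_rel|² = 37;  v_rel·d = (6)·(-13) + (1)·(10) = -68
37·t² + 136·t + 44 = 0  ⇒  m = (-68)² − 37·44 = 2996
m = 2996 > 0,  v_rel·d = -68 < 0  ⇒  outside

inside=no margin=2996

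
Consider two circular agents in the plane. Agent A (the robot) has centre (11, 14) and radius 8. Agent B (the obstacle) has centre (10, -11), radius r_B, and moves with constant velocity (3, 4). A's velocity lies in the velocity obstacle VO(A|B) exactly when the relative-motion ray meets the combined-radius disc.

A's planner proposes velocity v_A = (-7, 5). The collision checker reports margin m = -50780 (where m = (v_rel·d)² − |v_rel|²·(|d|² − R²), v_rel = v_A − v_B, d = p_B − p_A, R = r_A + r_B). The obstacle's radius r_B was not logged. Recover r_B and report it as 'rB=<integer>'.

m = -50780
d = (-1, -25);  v_rel = (-10, 1),  |v_rel|² = 101
v_rel×d = (-10)·(-25) − (1)·(-1) = 251
since m = R²·101 − 251²:  R² = (63001 + -50780) / 101 = 121
R = √121 = 11  ⇒  r_B = 11 − 8 = 3

rB=3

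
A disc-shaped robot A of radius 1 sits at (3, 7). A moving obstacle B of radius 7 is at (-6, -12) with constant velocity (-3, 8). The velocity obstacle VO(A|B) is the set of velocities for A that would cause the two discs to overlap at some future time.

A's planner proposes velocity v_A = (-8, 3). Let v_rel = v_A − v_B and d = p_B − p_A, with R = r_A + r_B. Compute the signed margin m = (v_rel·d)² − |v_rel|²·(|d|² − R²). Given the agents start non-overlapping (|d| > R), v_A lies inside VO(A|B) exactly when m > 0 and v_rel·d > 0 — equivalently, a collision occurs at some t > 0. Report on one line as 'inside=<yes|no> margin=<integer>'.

d = (-9, -19),  |d|² = 442;  R = 1+7 = 8,  c = 442−8² = 378
v_rel = (-5, -5),  |v_rel|² = 50;  v_rel·d = (-5)·(-9) + (-5)·(-19) = 140
50·t² − 280·t + 378 = 0  ⇒  m = 140² − 50·378 = 700
m = 700 > 0,  v_rel·d = 140 > 0  ⇒  inside

inside=yes margin=700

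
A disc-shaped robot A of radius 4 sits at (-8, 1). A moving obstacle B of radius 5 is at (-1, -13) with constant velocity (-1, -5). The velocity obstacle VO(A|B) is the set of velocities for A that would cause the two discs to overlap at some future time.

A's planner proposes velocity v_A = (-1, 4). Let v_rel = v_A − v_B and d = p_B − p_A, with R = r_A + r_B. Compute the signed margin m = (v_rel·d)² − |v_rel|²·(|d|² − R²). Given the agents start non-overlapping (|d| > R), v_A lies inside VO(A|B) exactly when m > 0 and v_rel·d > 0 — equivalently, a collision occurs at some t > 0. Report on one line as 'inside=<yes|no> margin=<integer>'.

d = (7, -14),  |d|² = 245;  R = 4+5 = 9,  c = 245−9² = 164
v_rel = (0, 9),  |v_rel|² = 81;  v_rel·d = (0)·(7) + (9)·(-14) = -126
81·t² + 252·t + 164 = 0  ⇒  m = (-126)² − 81·164 = 2592
m = 2592 > 0,  v_rel·d = -126 < 0  ⇒  outside

inside=no margin=2592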